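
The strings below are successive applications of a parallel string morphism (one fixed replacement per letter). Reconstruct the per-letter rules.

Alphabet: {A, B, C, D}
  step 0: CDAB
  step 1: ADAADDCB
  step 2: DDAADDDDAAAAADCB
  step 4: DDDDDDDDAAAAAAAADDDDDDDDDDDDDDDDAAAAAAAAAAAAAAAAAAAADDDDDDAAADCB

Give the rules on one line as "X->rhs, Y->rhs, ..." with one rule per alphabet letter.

  step 1 ⇒ step 2: ADAADDCB ⇒ DD·AA·DD·DD·AA·AA·AD·CB
    A ↦ DD
    B ↦ CB
    C ↦ AD
    D ↦ AA

A->DD, B->CB, C->AD, D->AA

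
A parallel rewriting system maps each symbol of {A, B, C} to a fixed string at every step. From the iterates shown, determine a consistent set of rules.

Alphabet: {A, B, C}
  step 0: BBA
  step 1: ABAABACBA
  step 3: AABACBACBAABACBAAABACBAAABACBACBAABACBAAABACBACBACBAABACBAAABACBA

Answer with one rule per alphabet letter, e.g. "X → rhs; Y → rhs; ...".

  step 0 ⇒ step 1: BBA ⇒ ABA·ABA·CBA
    A ↦ CBA
    B ↦ ABA
    C ↦ A  (constrained at step 1)

A->CBA, B->ABA, C->A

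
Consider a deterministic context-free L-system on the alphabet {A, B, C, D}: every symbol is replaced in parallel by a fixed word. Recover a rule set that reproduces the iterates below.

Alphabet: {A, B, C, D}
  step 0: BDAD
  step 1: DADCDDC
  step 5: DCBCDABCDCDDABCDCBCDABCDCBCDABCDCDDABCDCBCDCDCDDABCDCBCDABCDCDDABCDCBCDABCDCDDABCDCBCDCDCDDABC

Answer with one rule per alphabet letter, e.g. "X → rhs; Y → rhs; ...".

A->D, B->DA, C->BC, D->DC

  step 0 ⇒ step 1: BDAD ⇒ DA·DC·D·DC
    A ↦ D
    B ↦ DA
    D ↦ DC
    C ↦ BC  (constrained at step 1)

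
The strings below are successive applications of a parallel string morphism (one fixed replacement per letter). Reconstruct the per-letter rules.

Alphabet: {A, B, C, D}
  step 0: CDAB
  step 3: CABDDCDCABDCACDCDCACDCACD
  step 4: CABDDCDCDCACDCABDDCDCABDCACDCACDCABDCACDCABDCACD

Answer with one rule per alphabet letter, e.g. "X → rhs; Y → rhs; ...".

A->BD, B->D, C->CA, D->CD

  step 3 ⇒ step 4: CABDDCDCABDCACDCDCACDCACD ⇒ CA·BD·D·CD·CD·CA·CD·CA·BD·D·CD·CA·BD·CA·CD·CA·CD·CA·BD·CA·CD·CA·BD·CA·CD
    A ↦ BD
    B ↦ D
    C ↦ CA
    D ↦ CD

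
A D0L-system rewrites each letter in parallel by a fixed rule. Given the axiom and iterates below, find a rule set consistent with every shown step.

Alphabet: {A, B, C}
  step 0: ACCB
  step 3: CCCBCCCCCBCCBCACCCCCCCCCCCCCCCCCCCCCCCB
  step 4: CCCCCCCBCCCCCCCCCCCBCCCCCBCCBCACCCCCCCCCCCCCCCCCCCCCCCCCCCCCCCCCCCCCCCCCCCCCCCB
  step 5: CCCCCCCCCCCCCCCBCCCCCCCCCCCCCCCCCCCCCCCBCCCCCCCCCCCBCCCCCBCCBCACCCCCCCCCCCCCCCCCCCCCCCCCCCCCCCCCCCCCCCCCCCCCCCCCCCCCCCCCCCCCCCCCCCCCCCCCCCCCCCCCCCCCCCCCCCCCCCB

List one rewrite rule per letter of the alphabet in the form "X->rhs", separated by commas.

A->BCA, B->CB, C->CC

  step 4 ⇒ step 5: CCCCCCCBCCCCCCCCCCCBCCCCCBCCBCACCCCCCCCCCCCCCCCCCCCCCCCCCCCCCCCCCCCCCCCCCCCCCCB ⇒ CC·CC·CC·CC·CC·CC·CC·CB·CC·CC·CC·CC·CC·CC·CC·CC·CC·CC·CC·CB·CC·CC·CC·CC·CC·CB·CC·CC·CB·CC·BCA·CC·CC·CC·CC·CC·CC·CC·CC·CC·CC·CC·CC·CC·CC·CC·CC·CC·CC·CC·CC·CC·CC·CC·CC·CC·CC·CC·CC·CC·CC·CC·CC·CC·CC·CC·CC·CC·CC·CC·CC·CC·CC·CC·CC·CC·CC·CC·CB
    A ↦ BCA
    B ↦ CB
    C ↦ CC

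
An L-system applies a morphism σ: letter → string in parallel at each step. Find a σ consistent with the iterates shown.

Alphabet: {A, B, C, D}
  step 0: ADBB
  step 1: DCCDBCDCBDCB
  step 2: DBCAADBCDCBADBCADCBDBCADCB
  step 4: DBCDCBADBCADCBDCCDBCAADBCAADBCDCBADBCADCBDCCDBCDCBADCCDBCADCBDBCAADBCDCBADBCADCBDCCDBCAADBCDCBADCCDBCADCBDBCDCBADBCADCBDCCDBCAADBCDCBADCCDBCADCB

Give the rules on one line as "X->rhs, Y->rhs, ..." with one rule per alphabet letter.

  step 1 ⇒ step 2: DCCDBCDCBDCB ⇒ DBC·A·A·DBC·DCB·A·DBC·A·DCB·DBC·A·DCB
    B ↦ DCB
    C ↦ A
    D ↦ DBC
  step 0 ⇒ step 1: ADBB ⇒ DCC·DBC·DCB·DCB
    A ↦ DCC

A->DCC, B->DCB, C->A, D->DBC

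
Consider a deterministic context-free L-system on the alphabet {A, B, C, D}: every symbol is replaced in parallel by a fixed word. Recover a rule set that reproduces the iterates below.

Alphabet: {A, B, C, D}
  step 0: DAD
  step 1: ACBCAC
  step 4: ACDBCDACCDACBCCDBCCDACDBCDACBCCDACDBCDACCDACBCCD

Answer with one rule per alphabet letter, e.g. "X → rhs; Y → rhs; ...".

  step 0 ⇒ step 1: DAD ⇒ AC·BC·AC
    A ↦ BC
    D ↦ AC
    B ↦ DB  (constrained at step 1)
    C ↦ CD  (constrained at step 1)

A->BC, B->DB, C->CD, D->AC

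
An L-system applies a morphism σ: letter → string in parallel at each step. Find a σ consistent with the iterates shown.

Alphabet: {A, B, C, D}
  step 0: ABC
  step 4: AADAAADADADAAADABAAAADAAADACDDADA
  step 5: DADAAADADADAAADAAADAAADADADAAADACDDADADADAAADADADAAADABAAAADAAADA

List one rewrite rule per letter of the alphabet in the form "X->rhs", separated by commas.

  step 4 ⇒ step 5: AADAAADADADAAADABAAAADAAADACDDADA ⇒ DA·DA·AA·DA·DA·DA·AA·DA·AA·DA·AA·DA·DA·DA·AA·DA·CD·DA·DA·DA·DA·AA·DA·DA·DA·AA·DA·B·AA·AA·DA·AA·DA
    A ↦ DA
    B ↦ CD
    C ↦ B
    D ↦ AA

A->DA, B->CD, C->B, D->AA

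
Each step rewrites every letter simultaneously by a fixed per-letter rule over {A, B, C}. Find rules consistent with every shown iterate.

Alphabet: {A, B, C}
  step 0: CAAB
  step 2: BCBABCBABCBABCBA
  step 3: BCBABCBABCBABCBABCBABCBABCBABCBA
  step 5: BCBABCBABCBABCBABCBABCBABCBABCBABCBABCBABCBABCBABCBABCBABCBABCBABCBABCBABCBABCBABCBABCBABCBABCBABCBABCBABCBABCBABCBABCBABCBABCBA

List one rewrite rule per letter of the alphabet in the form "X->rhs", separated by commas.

  step 2 ⇒ step 3: BCBABCBABCBABCBA ⇒ BC·BA·BC·BA·BC·BA·BC·BA·BC·BA·BC·BA·BC·BA·BC·BA
    A ↦ BA
    B ↦ BC
    C ↦ BA

A->BA, B->BC, C->BA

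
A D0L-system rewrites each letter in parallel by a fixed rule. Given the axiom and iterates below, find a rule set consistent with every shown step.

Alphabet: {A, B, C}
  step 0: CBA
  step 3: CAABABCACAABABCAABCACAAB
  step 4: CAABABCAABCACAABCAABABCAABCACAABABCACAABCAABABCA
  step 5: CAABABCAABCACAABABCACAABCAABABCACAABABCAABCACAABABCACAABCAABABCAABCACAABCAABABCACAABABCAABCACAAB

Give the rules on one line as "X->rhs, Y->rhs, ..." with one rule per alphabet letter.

A->AB, B->CA, C->CA

  step 4 ⇒ step 5: CAABABCAABCACAABCAABABCAABCACAABABCACAABCAABABCA ⇒ CA·AB·AB·CA·AB·CA·CA·AB·AB·CA·CA·AB·CA·AB·AB·CA·CA·AB·AB·CA·AB·CA·CA·AB·AB·CA·CA·AB·CA·AB·AB·CA·AB·CA·CA·AB·CA·AB·AB·CA·CA·AB·AB·CA·AB·CA·CA·AB
    A ↦ AB
    B ↦ CA
    C ↦ CA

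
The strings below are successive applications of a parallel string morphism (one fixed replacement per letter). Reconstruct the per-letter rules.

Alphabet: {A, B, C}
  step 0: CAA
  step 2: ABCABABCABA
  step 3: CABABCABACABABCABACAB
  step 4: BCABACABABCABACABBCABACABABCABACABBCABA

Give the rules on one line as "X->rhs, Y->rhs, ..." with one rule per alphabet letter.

  step 3 ⇒ step 4: CABABCABACABABCABACAB ⇒ B·CAB·A·CAB·A·B·CAB·A·CAB·B·CAB·A·CAB·A·B·CAB·A·CAB·B·CAB·A
    A ↦ CAB
    B ↦ A
    C ↦ B

A->CAB, B->A, C->B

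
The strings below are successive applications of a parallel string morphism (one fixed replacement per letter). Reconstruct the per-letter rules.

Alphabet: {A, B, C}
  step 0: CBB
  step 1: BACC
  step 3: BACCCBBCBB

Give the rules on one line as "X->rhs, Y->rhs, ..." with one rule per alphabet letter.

  step 0 ⇒ step 1: CBB ⇒ BA·C·C
    B ↦ C
    C ↦ BA
    A ↦ BB  (constrained at step 1)

A->BB, B->C, C->BA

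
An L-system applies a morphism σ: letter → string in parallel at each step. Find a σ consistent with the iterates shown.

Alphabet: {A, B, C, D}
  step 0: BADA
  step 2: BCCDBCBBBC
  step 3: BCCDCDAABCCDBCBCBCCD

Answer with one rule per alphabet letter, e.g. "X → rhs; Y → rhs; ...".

A->B, B->BC, C->CD, D->AA

  step 2 ⇒ step 3: BCCDBCBBBC ⇒ BC·CD·CD·AA·BC·CD·BC·BC·BC·CD
    B ↦ BC
    C ↦ CD
    D ↦ AA
    A ↦ B  (constrained at step 0)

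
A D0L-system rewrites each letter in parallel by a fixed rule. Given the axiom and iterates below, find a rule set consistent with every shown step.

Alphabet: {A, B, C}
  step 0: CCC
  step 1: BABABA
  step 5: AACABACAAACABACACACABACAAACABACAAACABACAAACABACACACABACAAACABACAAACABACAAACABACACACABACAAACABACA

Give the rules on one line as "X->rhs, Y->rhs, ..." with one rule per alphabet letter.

A->CA, B->AA, C->BA

  step 0 ⇒ step 1: CCC ⇒ BA·BA·BA
    C ↦ BA
    A ↦ CA  (constrained at step 1)
    B ↦ AA  (constrained at step 1)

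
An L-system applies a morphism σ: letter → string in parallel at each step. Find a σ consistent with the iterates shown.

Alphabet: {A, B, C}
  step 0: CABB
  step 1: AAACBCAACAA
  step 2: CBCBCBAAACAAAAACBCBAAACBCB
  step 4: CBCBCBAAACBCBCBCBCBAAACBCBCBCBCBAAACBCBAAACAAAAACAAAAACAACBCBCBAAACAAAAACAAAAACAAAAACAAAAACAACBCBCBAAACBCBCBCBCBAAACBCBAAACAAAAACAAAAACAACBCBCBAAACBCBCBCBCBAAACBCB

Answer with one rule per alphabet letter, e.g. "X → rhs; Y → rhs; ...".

  step 1 ⇒ step 2: AAACBCAACAA ⇒ CB·CB·CB·AAA·CAA·AAA·CB·CB·AAA·CB·CB
    A ↦ CB
    B ↦ CAA
    C ↦ AAA

A->CB, B->CAA, C->AAA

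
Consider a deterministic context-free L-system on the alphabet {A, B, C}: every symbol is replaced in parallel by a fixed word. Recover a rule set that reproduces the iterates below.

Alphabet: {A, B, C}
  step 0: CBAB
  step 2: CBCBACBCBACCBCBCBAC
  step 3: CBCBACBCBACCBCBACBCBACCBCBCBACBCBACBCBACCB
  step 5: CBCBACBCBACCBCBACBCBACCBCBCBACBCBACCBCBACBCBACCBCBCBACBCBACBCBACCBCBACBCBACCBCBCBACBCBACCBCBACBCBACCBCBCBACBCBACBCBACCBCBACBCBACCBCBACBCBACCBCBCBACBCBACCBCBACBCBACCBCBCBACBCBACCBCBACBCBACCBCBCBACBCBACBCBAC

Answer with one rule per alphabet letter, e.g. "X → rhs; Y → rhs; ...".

  step 2 ⇒ step 3: CBCBACBCBACCBCBCBAC ⇒ CB·CBA·CB·CBA·C·CB·CBA·CB·CBA·C·CB·CB·CBA·CB·CBA·CB·CBA·C·CB
    A ↦ C
    B ↦ CBA
    C ↦ CB

A->C, B->CBA, C->CB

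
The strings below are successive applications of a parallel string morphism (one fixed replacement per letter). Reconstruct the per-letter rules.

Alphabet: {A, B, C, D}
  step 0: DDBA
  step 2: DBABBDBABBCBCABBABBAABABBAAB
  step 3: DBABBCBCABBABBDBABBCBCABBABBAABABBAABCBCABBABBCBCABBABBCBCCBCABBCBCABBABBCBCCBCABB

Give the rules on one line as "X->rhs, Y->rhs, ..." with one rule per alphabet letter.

A->CBC, B->ABB, C->AAB, D->DB

  step 2 ⇒ step 3: DBABBDBABBCBCABBABBAABABBAAB ⇒ DB·ABB·CBC·ABB·ABB·DB·ABB·CBC·ABB·ABB·AAB·ABB·AAB·CBC·ABB·ABB·CBC·ABB·ABB·CBC·CBC·ABB·CBC·ABB·ABB·CBC·CBC·ABB
    A ↦ CBC
    B ↦ ABB
    C ↦ AAB
    D ↦ DB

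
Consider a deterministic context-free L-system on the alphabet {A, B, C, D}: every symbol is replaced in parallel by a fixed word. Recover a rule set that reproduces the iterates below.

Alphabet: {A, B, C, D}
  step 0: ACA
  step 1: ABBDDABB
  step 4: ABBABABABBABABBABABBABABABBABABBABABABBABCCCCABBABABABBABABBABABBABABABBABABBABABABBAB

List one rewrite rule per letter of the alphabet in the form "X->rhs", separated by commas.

  step 0 ⇒ step 1: ACA ⇒ ABB·DD·ABB
    A ↦ ABB
    C ↦ DD
    B ↦ AB  (constrained at step 1)
    D ↦ C  (constrained at step 1)

A->ABB, B->AB, C->DD, D->C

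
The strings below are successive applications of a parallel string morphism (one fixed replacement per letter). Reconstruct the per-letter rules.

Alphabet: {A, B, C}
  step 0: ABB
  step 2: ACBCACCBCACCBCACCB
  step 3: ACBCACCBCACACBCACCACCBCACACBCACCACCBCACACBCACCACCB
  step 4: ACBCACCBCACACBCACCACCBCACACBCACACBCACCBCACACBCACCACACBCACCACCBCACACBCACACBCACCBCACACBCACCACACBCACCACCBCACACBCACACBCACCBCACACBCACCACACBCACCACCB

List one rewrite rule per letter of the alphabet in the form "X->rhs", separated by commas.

  step 3 ⇒ step 4: ACBCACCBCACACBCACCACCBCACACBCACCACCBCACACBCACCACCB ⇒ ACB·CAC·CB·CAC·ACB·CAC·CAC·CB·CAC·ACB·CAC·ACB·CAC·CB·CAC·ACB·CAC·CAC·ACB·CAC·CAC·CB·CAC·ACB·CAC·ACB·CAC·CB·CAC·ACB·CAC·CAC·ACB·CAC·CAC·CB·CAC·ACB·CAC·ACB·CAC·CB·CAC·ACB·CAC·CAC·ACB·CAC·CAC·CB
    A ↦ ACB
    B ↦ CB
    C ↦ CAC

A->ACB, B->CB, C->CAC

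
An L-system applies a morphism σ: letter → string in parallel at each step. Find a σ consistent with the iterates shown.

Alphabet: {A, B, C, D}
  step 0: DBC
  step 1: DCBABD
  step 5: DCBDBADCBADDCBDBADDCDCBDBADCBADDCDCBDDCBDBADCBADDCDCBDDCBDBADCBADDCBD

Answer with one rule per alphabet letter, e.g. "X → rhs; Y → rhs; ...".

A->D, B->BA, C->BD, D->DC

  step 0 ⇒ step 1: DBC ⇒ DC·BA·BD
    B ↦ BA
    C ↦ BD
    D ↦ DC
    A ↦ D  (constrained at step 1)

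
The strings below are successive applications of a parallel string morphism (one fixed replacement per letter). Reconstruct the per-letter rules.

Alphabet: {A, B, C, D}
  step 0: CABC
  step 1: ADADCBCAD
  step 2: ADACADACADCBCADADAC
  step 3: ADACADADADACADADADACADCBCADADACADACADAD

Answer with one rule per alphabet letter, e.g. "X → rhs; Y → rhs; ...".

  step 2 ⇒ step 3: ADACADACADCBCADADAC ⇒ AD·AC·AD·AD·AD·AC·AD·AD·AD·AC·AD·CBC·AD·AD·AC·AD·AC·AD·AD
    A ↦ AD
    B ↦ CBC
    C ↦ AD
    D ↦ AC

A->AD, B->CBC, C->AD, D->AC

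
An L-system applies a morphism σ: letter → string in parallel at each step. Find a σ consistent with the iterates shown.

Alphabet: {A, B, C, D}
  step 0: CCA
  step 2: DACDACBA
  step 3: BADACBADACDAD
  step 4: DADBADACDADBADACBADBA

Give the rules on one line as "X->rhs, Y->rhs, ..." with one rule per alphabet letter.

  step 3 ⇒ step 4: BADACBADACDAD ⇒ DA·D·BA·D·AC·DA·D·BA·D·AC·BA·D·BA
    A ↦ D
    B ↦ DA
    C ↦ AC
    D ↦ BA

A->D, B->DA, C->AC, D->BA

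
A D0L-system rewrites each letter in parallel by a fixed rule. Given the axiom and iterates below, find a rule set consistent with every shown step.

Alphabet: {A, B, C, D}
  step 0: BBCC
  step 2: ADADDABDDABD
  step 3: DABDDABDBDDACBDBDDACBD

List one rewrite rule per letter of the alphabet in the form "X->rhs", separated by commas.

  step 2 ⇒ step 3: ADADDABDDABD ⇒ DA·BD·DA·BD·BD·DA·C·BD·BD·DA·C·BD
    A ↦ DA
    B ↦ C
    D ↦ BD
    C ↦ AD  (constrained at step 0)

A->DA, B->C, C->AD, D->BD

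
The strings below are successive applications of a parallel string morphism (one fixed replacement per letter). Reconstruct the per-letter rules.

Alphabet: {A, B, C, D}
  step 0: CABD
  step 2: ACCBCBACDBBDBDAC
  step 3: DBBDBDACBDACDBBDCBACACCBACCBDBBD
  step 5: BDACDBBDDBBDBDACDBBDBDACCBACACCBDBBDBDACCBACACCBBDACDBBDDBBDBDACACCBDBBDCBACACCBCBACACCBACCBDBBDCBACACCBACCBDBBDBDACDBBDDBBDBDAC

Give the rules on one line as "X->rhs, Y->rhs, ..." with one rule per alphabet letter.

  step 2 ⇒ step 3: ACCBCBACDBBDBDAC ⇒ DB·BD·BD·AC·BD·AC·DB·BD·CB·AC·AC·CB·AC·CB·DB·BD
    A ↦ DB
    B ↦ AC
    C ↦ BD
    D ↦ CB

A->DB, B->AC, C->BD, D->CB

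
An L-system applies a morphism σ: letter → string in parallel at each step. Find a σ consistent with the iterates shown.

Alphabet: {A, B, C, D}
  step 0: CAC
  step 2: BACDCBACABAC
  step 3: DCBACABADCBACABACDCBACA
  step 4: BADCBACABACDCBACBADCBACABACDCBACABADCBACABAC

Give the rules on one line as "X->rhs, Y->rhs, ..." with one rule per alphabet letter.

A->BAC, B->DC, C->A, D->B

  step 3 ⇒ step 4: DCBACABADCBACABACDCBACA ⇒ B·A·DC·BAC·A·BAC·DC·BAC·B·A·DC·BAC·A·BAC·DC·BAC·A·B·A·DC·BAC·A·BAC
    A ↦ BAC
    B ↦ DC
    C ↦ A
    D ↦ B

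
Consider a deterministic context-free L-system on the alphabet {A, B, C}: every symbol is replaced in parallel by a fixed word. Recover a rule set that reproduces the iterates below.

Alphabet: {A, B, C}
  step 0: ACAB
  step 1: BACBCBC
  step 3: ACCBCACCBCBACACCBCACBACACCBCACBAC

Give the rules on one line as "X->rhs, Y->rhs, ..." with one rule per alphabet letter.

A->B, B->CBC, C->AC

  step 0 ⇒ step 1: ACAB ⇒ B·AC·B·CBC
    A ↦ B
    B ↦ CBC
    C ↦ AC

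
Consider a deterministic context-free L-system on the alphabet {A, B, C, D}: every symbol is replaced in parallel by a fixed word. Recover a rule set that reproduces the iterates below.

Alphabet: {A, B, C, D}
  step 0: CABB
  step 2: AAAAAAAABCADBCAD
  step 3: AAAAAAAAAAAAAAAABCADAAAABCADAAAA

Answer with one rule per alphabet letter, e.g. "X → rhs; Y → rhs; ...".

A->AA, B->BC, C->AD, D->AA

  step 2 ⇒ step 3: AAAAAAAABCADBCAD ⇒ AA·AA·AA·AA·AA·AA·AA·AA·BC·AD·AA·AA·BC·AD·AA·AA
    A ↦ AA
    B ↦ BC
    C ↦ AD
    D ↦ AA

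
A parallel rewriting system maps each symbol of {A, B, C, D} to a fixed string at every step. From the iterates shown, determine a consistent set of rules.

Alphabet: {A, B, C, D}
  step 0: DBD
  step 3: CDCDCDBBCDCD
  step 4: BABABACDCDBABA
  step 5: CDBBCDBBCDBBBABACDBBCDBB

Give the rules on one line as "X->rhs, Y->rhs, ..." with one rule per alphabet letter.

A->BB, B->CD, C->B, D->A

  step 4 ⇒ step 5: BABABACDCDBABA ⇒ CD·BB·CD·BB·CD·BB·B·A·B·A·CD·BB·CD·BB
    A ↦ BB
    B ↦ CD
    C ↦ B
    D ↦ A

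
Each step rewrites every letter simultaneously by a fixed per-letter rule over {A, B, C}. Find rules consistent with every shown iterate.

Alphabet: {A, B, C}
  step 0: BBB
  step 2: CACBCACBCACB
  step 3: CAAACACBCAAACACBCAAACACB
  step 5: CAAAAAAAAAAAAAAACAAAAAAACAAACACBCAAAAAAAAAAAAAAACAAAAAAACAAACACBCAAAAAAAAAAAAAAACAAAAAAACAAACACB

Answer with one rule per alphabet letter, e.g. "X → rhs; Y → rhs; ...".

  step 2 ⇒ step 3: CACBCACBCACB ⇒ CA·AA·CA·CB·CA·AA·CA·CB·CA·AA·CA·CB
    A ↦ AA
    B ↦ CB
    C ↦ CA

A->AA, B->CB, C->CA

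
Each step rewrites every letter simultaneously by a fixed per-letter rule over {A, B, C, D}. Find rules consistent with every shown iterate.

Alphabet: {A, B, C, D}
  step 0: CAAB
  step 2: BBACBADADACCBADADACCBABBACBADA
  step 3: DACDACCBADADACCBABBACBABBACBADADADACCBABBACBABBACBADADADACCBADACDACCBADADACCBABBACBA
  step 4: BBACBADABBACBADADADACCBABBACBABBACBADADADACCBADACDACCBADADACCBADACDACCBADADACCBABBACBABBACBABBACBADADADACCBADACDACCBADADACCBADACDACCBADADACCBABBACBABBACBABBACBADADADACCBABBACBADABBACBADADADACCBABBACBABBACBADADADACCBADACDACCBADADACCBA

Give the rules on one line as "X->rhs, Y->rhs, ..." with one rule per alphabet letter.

  step 3 ⇒ step 4: DACDACCBADADACCBABBACBABBACBADADADACCBABBACBABBACBADADADACCBADACDACCBADADACCBABBACBA ⇒ BBA·CBA·DA·BBA·CBA·DA·DA·DAC·CBA·BBA·CBA·BBA·CBA·DA·DA·DAC·CBA·DAC·DAC·CBA·DA·DAC·CBA·DAC·DAC·CBA·DA·DAC·CBA·BBA·CBA·BBA·CBA·BBA·CBA·DA·DA·DAC·CBA·DAC·DAC·CBA·DA·DAC·CBA·DAC·DAC·CBA·DA·DAC·CBA·BBA·CBA·BBA·CBA·BBA·CBA·DA·DA·DAC·CBA·BBA·CBA·DA·BBA·CBA·DA·DA·DAC·CBA·BBA·CBA·BBA·CBA·DA·DA·DAC·CBA·DAC·DAC·CBA·DA·DAC·CBA
    A ↦ CBA
    B ↦ DAC
    C ↦ DA
    D ↦ BBA

A->CBA, B->DAC, C->DA, D->BBA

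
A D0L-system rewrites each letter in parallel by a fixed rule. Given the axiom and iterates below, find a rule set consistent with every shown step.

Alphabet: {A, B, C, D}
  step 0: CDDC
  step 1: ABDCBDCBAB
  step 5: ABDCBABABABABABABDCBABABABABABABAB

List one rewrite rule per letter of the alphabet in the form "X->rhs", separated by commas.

  step 0 ⇒ step 1: CDDC ⇒ AB·DCB·DCB·AB
    C ↦ AB
    D ↦ DCB
    A ↦ B  (constrained at step 1)
    B ↦ A  (constrained at step 1)

A->B, B->A, C->AB, D->DCB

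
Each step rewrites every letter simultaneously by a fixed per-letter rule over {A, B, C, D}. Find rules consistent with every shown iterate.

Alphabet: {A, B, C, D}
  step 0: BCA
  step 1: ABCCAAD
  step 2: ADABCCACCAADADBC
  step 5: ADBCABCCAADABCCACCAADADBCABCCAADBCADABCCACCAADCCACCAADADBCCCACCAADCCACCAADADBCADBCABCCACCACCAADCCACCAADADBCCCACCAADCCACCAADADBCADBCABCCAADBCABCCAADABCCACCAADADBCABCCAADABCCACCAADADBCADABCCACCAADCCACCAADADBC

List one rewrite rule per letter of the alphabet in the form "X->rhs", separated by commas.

A->AD, B->AB, C->CCA, D->BC

  step 1 ⇒ step 2: ABCCAAD ⇒ AD·AB·CCA·CCA·AD·AD·BC
    A ↦ AD
    B ↦ AB
    C ↦ CCA
    D ↦ BC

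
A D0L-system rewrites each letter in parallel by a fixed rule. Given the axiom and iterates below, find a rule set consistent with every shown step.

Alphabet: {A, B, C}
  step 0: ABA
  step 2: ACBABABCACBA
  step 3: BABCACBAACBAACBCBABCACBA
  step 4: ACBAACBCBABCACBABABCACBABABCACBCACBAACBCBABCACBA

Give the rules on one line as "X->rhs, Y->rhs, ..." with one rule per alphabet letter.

A->BA, B->AC, C->BC

  step 3 ⇒ step 4: BABCACBAACBAACBCBABCACBA ⇒ AC·BA·AC·BC·BA·BC·AC·BA·BA·BC·AC·BA·BA·BC·AC·BC·AC·BA·AC·BC·BA·BC·AC·BA
    A ↦ BA
    B ↦ AC
    C ↦ BC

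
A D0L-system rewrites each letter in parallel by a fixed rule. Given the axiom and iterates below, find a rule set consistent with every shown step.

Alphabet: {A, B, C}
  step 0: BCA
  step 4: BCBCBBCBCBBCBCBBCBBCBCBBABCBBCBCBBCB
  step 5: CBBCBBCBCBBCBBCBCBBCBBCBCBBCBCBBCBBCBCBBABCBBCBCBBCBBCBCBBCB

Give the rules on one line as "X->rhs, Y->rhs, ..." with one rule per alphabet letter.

  step 4 ⇒ step 5: BCBCBBCBCBBCBCBBCBBCBCBBABCBBCBCBBCB ⇒ CB·B·CB·B·CB·CB·B·CB·B·CB·CB·B·CB·B·CB·CB·B·CB·CB·B·CB·B·CB·CB·BAB·CB·B·CB·CB·B·CB·B·CB·CB·B·CB
    A ↦ BAB
    B ↦ CB
    C ↦ B

A->BAB, B->CB, C->B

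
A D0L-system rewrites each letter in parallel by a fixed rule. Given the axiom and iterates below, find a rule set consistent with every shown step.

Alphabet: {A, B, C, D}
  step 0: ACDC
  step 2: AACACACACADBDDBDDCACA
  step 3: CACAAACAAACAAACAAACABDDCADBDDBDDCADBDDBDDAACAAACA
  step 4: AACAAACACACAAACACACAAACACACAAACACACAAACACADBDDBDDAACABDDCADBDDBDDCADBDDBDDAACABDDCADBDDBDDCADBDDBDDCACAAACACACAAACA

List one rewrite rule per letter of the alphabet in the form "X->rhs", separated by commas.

A->CA, B->CAD, C->AA, D->BDD

  step 3 ⇒ step 4: CACAAACAAACAAACAAACABDDCADBDDBDDCADBDDBDDAACAAACA ⇒ AA·CA·AA·CA·CA·CA·AA·CA·CA·CA·AA·CA·CA·CA·AA·CA·CA·CA·AA·CA·CAD·BDD·BDD·AA·CA·BDD·CAD·BDD·BDD·CAD·BDD·BDD·AA·CA·BDD·CAD·BDD·BDD·CAD·BDD·BDD·CA·CA·AA·CA·CA·CA·AA·CA
    A ↦ CA
    B ↦ CAD
    C ↦ AA
    D ↦ BDD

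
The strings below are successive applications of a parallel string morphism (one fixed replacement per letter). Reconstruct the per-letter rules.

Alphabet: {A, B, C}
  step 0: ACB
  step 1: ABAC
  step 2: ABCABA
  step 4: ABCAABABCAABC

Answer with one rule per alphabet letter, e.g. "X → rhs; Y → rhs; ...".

  step 1 ⇒ step 2: ABAC ⇒ AB·C·AB·A
    A ↦ AB
    B ↦ C
    C ↦ A

A->AB, B->C, C->A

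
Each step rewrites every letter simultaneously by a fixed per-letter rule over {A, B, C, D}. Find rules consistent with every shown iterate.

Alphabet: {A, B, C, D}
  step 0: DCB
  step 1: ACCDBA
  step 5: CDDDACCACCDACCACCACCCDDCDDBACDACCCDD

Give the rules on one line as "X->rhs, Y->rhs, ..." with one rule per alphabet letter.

  step 0 ⇒ step 1: DCB ⇒ ACC·D·BA
    B ↦ BA
    C ↦ D
    D ↦ ACC
    A ↦ C  (constrained at step 1)

A->C, B->BA, C->D, D->ACC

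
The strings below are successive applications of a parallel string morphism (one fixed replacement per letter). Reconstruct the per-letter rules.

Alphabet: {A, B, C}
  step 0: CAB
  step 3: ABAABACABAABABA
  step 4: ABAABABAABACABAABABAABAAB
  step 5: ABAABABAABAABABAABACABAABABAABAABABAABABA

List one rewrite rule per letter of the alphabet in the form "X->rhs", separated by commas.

A->AB, B->A, C->AC

  step 4 ⇒ step 5: ABAABABAABACABAABABAABAAB ⇒ AB·A·AB·AB·A·AB·A·AB·AB·A·AB·AC·AB·A·AB·AB·A·AB·A·AB·AB·A·AB·AB·A
    A ↦ AB
    B ↦ A
    C ↦ AC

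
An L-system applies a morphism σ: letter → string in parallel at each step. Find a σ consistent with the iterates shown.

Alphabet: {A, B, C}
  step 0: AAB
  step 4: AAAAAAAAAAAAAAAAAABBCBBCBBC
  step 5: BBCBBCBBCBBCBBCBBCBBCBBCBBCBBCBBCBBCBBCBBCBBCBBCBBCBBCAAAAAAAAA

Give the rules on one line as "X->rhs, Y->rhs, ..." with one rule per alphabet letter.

  step 4 ⇒ step 5: AAAAAAAAAAAAAAAAAABBCBBCBBC ⇒ BBC·BBC·BBC·BBC·BBC·BBC·BBC·BBC·BBC·BBC·BBC·BBC·BBC·BBC·BBC·BBC·BBC·BBC·A·A·A·A·A·A·A·A·A
    A ↦ BBC
    B ↦ A
    C ↦ A

A->BBC, B->A, C->A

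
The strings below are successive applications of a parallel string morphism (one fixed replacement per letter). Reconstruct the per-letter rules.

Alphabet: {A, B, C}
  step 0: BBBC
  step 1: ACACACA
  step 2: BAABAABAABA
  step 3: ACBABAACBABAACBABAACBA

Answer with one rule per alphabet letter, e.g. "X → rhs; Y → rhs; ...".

A->BA, B->AC, C->A

  step 2 ⇒ step 3: BAABAABAABA ⇒ AC·BA·BA·AC·BA·BA·AC·BA·BA·AC·BA
    A ↦ BA
    B ↦ AC
  step 0 ⇒ step 1: BBBC ⇒ AC·AC·AC·A
    C ↦ A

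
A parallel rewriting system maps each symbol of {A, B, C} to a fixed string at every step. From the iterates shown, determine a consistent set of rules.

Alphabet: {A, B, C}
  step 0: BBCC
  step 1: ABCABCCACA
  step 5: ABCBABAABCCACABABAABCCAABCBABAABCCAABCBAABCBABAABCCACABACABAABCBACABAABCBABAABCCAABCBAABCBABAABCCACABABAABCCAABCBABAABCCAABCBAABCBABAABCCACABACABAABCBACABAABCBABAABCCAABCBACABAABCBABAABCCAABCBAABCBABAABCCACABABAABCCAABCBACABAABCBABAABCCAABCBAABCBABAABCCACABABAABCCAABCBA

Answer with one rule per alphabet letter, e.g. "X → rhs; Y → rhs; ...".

  step 0 ⇒ step 1: BBCC ⇒ ABC·ABC·CA·CA
    B ↦ ABC
    C ↦ CA
    A ↦ BA  (constrained at step 1)

A->BA, B->ABC, C->CA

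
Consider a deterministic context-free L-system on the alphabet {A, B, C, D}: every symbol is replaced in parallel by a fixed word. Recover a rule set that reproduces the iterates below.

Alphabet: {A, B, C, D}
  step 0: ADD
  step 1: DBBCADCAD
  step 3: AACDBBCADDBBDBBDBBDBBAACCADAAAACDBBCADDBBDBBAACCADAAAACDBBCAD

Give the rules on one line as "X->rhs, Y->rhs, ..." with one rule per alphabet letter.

A->DBB, B->A, C->AAC, D->CAD

  step 0 ⇒ step 1: ADD ⇒ DBB·CAD·CAD
    A ↦ DBB
    D ↦ CAD
    B ↦ A  (constrained at step 1)
    C ↦ AAC  (constrained at step 1)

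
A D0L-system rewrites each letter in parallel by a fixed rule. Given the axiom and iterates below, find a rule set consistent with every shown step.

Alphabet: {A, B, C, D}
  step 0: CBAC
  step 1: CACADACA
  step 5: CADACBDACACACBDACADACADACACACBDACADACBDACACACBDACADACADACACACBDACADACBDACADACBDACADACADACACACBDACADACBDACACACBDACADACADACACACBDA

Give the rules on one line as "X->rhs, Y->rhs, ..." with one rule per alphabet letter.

A->DA, B->CA, C->CA, D->CB

  step 0 ⇒ step 1: CBAC ⇒ CA·CA·DA·CA
    A ↦ DA
    B ↦ CA
    C ↦ CA
    D ↦ CB  (constrained at step 1)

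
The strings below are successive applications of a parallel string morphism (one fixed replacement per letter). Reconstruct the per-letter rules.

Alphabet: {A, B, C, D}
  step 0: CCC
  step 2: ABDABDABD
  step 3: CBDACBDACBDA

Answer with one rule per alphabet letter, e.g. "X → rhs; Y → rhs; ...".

A->C, B->BD, C->DB, D->A

  step 2 ⇒ step 3: ABDABDABD ⇒ C·BD·A·C·BD·A·C·BD·A
    A ↦ C
    B ↦ BD
    D ↦ A
    C ↦ DB  (constrained at step 0)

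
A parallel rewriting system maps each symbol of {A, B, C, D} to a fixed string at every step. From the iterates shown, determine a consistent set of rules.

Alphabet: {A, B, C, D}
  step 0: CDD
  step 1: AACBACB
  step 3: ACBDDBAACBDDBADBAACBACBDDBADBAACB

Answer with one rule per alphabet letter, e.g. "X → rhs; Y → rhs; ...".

  step 0 ⇒ step 1: CDD ⇒ A·ACB·ACB
    C ↦ A
    D ↦ ACB
    A ↦ DBA  (constrained at step 1)
    B ↦ D  (constrained at step 1)

A->DBA, B->D, C->A, D->ACB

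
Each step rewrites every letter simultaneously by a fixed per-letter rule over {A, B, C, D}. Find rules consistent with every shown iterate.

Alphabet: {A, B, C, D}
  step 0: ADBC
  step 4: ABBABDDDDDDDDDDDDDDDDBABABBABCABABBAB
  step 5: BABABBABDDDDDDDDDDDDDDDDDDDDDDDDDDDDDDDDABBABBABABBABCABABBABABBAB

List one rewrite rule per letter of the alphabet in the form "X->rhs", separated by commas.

  step 4 ⇒ step 5: ABBABDDDDDDDDDDDDDDDDBABABBABCABABBAB ⇒ B·AB·AB·B·AB·DD·DD·DD·DD·DD·DD·DD·DD·DD·DD·DD·DD·DD·DD·DD·DD·AB·B·AB·B·AB·AB·B·AB·CA·B·AB·B·AB·AB·B·AB
    A ↦ B
    B ↦ AB
    C ↦ CA
    D ↦ DD

A->B, B->AB, C->CA, D->DD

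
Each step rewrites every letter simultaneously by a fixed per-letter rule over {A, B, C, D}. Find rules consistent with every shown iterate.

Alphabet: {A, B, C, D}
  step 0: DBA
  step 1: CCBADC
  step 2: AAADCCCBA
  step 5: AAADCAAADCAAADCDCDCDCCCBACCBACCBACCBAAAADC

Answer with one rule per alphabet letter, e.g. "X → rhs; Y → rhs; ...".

  step 1 ⇒ step 2: CCBADC ⇒ A·A·A·DC·CCB·A
    A ↦ DC
    B ↦ A
    C ↦ A
    D ↦ CCB

A->DC, B->A, C->A, D->CCB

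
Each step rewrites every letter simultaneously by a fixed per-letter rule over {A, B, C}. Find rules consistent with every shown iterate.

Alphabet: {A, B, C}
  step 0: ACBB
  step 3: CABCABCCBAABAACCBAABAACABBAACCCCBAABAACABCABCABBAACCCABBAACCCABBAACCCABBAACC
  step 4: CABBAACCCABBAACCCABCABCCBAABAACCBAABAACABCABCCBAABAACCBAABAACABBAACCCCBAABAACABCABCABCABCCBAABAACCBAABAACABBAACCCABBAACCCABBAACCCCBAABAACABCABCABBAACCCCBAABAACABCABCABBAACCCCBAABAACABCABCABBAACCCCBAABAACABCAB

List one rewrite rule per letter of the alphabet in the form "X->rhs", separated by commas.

  step 3 ⇒ step 4: CABCABCCBAABAACCBAABAACABBAACCCCBAABAACABCABCABBAACCCABBAACCCABBAACCCABBAACC ⇒ CAB·BAA·CC·CAB·BAA·CC·CAB·CAB·CC·BAA·BAA·CC·BAA·BAA·CAB·CAB·CC·BAA·BAA·CC·BAA·BAA·CAB·BAA·CC·CC·BAA·BAA·CAB·CAB·CAB·CAB·CC·BAA·BAA·CC·BAA·BAA·CAB·BAA·CC·CAB·BAA·CC·CAB·BAA·CC·CC·BAA·BAA·CAB·CAB·CAB·BAA·CC·CC·BAA·BAA·CAB·CAB·CAB·BAA·CC·CC·BAA·BAA·CAB·CAB·CAB·BAA·CC·CC·BAA·BAA·CAB·CAB
    A ↦ BAA
    B ↦ CC
    C ↦ CAB

A->BAA, B->CC, C->CAB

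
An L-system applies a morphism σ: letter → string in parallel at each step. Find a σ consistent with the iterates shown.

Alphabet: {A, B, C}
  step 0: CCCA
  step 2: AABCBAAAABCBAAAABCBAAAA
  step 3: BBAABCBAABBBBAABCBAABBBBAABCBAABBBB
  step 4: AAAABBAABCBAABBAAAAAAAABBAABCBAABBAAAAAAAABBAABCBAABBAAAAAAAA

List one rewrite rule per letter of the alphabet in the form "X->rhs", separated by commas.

A->B, B->AA, C->BCB

  step 3 ⇒ step 4: BBAABCBAABBBBAABCBAABBBBAABCBAABBBB ⇒ AA·AA·B·B·AA·BCB·AA·B·B·AA·AA·AA·AA·B·B·AA·BCB·AA·B·B·AA·AA·AA·AA·B·B·AA·BCB·AA·B·B·AA·AA·AA·AA
    A ↦ B
    B ↦ AA
    C ↦ BCB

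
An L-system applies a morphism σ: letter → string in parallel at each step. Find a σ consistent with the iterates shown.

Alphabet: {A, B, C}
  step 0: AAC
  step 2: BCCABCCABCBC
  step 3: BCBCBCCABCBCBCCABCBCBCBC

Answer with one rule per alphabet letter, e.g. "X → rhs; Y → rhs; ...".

A->CA, B->BC, C->BC

  step 2 ⇒ step 3: BCCABCCABCBC ⇒ BC·BC·BC·CA·BC·BC·BC·CA·BC·BC·BC·BC
    A ↦ CA
    B ↦ BC
    C ↦ BC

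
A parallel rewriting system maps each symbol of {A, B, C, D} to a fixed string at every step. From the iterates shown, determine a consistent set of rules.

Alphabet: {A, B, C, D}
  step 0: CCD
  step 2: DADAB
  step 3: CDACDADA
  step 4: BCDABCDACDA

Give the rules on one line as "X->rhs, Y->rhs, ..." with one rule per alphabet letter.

  step 3 ⇒ step 4: CDACDADA ⇒ B·C·DA·B·C·DA·C·DA
    A ↦ DA
    C ↦ B
    D ↦ C
  step 2 ⇒ step 3: DADAB ⇒ C·DA·C·DA·DA
    B ↦ DA

A->DA, B->DA, C->B, D->C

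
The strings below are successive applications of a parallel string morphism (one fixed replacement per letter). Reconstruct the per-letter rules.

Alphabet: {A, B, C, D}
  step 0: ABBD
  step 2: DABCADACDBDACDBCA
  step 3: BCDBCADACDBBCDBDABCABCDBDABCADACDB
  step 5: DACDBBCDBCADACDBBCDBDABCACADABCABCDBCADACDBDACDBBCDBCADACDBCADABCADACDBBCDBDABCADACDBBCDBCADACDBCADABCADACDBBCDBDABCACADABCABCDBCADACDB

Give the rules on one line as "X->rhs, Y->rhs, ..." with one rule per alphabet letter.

A->CDB, B->CA, C->DA, D->B

  step 2 ⇒ step 3: DABCADACDBDACDBCA ⇒ B·CDB·CA·DA·CDB·B·CDB·DA·B·CA·B·CDB·DA·B·CA·DA·CDB
    A ↦ CDB
    B ↦ CA
    C ↦ DA
    D ↦ B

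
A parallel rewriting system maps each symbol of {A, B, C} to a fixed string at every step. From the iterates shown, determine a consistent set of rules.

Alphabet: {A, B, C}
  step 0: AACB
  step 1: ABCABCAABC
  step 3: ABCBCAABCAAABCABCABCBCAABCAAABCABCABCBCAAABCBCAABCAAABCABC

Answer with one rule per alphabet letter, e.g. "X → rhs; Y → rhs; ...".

A->ABC, B->BC, C->AA

  step 0 ⇒ step 1: AACB ⇒ ABC·ABC·AA·BC
    A ↦ ABC
    B ↦ BC
    C ↦ AA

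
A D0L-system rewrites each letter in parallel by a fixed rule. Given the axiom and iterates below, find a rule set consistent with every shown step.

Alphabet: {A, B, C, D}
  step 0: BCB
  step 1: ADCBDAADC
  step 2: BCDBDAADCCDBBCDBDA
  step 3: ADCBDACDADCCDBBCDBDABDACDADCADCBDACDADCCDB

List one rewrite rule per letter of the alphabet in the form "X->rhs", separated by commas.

  step 2 ⇒ step 3: BCDBDAADCCDBBCDBDA ⇒ ADC·BDA·CD·ADC·CD·B·B·CD·BDA·BDA·CD·ADC·ADC·BDA·CD·ADC·CD·B
    A ↦ B
    B ↦ ADC
    C ↦ BDA
    D ↦ CD

A->B, B->ADC, C->BDA, D->CD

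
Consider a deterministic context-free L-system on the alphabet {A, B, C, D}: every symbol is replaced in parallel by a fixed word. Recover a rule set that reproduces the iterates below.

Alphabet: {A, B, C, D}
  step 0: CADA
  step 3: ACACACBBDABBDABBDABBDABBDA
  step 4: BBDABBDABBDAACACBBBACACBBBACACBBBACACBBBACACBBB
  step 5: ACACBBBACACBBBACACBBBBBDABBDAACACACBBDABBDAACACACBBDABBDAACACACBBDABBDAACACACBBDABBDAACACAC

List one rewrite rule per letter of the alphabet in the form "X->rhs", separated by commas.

  step 4 ⇒ step 5: BBDABBDABBDAACACBBBACACBBBACACBBBACACBBBACACBBB ⇒ AC·AC·B·BB·AC·AC·B·BB·AC·AC·B·BB·BB·DA·BB·DA·AC·AC·AC·BB·DA·BB·DA·AC·AC·AC·BB·DA·BB·DA·AC·AC·AC·BB·DA·BB·DA·AC·AC·AC·BB·DA·BB·DA·AC·AC·AC
    A ↦ BB
    B ↦ AC
    C ↦ DA
    D ↦ B

A->BB, B->AC, C->DA, D->B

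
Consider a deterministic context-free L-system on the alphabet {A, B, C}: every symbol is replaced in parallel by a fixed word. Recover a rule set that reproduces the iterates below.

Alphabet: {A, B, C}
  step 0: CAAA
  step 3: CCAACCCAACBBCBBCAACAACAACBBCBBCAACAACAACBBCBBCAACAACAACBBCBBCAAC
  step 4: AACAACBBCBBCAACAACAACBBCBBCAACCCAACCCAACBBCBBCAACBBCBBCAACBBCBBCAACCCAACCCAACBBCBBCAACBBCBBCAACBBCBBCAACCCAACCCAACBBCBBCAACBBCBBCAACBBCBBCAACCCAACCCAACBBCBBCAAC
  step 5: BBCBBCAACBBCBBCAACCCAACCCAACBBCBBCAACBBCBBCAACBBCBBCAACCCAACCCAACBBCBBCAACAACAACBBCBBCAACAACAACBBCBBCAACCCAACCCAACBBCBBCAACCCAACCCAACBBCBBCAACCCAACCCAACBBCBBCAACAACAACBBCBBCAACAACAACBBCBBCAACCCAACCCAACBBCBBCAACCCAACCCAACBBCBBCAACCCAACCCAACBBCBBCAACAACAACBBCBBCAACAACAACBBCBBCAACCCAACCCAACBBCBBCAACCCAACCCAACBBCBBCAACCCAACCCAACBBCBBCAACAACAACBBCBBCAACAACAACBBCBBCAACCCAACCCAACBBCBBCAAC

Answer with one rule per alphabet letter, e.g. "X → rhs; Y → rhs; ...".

  step 4 ⇒ step 5: AACAACBBCBBCAACAACAACBBCBBCAACCCAACCCAACBBCBBCAACBBCBBCAACBBCBBCAACCCAACCCAACBBCBBCAACBBCBBCAACBBCBBCAACCCAACCCAACBBCBBCAACBBCBBCAACBBCBBCAACCCAACCCAACBBCBBCAAC ⇒ BBC·BBC·AAC·BBC·BBC·AAC·C·C·AAC·C·C·AAC·BBC·BBC·AAC·BBC·BBC·AAC·BBC·BBC·AAC·C·C·AAC·C·C·AAC·BBC·BBC·AAC·AAC·AAC·BBC·BBC·AAC·AAC·AAC·BBC·BBC·AAC·C·C·AAC·C·C·AAC·BBC·BBC·AAC·C·C·AAC·C·C·AAC·BBC·BBC·AAC·C·C·AAC·C·C·AAC·BBC·BBC·AAC·AAC·AAC·BBC·BBC·AAC·AAC·AAC·BBC·BBC·AAC·C·C·AAC·C·C·AAC·BBC·BBC·AAC·C·C·AAC·C·C·AAC·BBC·BBC·AAC·C·C·AAC·C·C·AAC·BBC·BBC·AAC·AAC·AAC·BBC·BBC·AAC·AAC·AAC·BBC·BBC·AAC·C·C·AAC·C·C·AAC·BBC·BBC·AAC·C·C·AAC·C·C·AAC·BBC·BBC·AAC·C·C·AAC·C·C·AAC·BBC·BBC·AAC·AAC·AAC·BBC·BBC·AAC·AAC·AAC·BBC·BBC·AAC·C·C·AAC·C·C·AAC·BBC·BBC·AAC
    A ↦ BBC
    B ↦ C
    C ↦ AAC

A->BBC, B->C, C->AAC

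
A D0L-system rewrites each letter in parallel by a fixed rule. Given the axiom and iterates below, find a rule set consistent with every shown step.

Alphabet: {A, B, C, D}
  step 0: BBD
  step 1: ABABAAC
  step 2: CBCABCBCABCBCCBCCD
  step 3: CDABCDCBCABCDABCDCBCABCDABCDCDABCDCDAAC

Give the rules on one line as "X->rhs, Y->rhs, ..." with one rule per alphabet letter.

  step 2 ⇒ step 3: CBCABCBCABCBCCBCCD ⇒ CD·AB·CD·CBC·AB·CD·AB·CD·CBC·AB·CD·AB·CD·CD·AB·CD·CD·AAC
    A ↦ CBC
    B ↦ AB
    C ↦ CD
    D ↦ AAC

A->CBC, B->AB, C->CD, D->AAC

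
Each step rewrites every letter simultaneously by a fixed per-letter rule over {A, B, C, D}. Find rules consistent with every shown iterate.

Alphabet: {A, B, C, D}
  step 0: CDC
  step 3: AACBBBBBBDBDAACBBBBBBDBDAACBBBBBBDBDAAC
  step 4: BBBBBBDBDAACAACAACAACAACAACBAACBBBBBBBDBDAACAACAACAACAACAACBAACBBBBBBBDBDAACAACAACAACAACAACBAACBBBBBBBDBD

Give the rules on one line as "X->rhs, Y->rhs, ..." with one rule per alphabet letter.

A->BBB, B->AAC, C->DBD, D->B

  step 3 ⇒ step 4: AACBBBBBBDBDAACBBBBBBDBDAACBBBBBBDBDAAC ⇒ BBB·BBB·DBD·AAC·AAC·AAC·AAC·AAC·AAC·B·AAC·B·BBB·BBB·DBD·AAC·AAC·AAC·AAC·AAC·AAC·B·AAC·B·BBB·BBB·DBD·AAC·AAC·AAC·AAC·AAC·AAC·B·AAC·B·BBB·BBB·DBD
    A ↦ BBB
    B ↦ AAC
    C ↦ DBD
    D ↦ B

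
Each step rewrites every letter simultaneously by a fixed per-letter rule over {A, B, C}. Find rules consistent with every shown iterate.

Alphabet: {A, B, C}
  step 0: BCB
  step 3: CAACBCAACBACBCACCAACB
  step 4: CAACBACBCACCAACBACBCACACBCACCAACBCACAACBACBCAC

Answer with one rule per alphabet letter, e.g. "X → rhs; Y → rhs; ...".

A->ACB, B->C, C->CA

  step 3 ⇒ step 4: CAACBCAACBACBCACCAACB ⇒ CA·ACB·ACB·CA·C·CA·ACB·ACB·CA·C·ACB·CA·C·CA·ACB·CA·CA·ACB·ACB·CA·C
    A ↦ ACB
    B ↦ C
    C ↦ CA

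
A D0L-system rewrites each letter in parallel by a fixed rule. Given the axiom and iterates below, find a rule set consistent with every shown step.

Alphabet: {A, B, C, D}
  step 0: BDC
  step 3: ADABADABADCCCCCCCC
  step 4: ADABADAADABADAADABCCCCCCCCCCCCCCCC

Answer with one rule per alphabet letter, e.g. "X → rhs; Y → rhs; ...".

A->AD, B->A, C->CC, D->AB

  step 3 ⇒ step 4: ADABADABADCCCCCCCC ⇒ AD·AB·AD·A·AD·AB·AD·A·AD·AB·CC·CC·CC·CC·CC·CC·CC·CC
    A ↦ AD
    B ↦ A
    C ↦ CC
    D ↦ AB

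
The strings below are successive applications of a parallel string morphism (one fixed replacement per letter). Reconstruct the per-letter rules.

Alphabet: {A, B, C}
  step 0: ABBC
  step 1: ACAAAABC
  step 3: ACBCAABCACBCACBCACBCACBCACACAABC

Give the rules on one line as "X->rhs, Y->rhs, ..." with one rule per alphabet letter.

A->AC, B->AA, C->BC

  step 0 ⇒ step 1: ABBC ⇒ AC·AA·AA·BC
    A ↦ AC
    B ↦ AA
    C ↦ BC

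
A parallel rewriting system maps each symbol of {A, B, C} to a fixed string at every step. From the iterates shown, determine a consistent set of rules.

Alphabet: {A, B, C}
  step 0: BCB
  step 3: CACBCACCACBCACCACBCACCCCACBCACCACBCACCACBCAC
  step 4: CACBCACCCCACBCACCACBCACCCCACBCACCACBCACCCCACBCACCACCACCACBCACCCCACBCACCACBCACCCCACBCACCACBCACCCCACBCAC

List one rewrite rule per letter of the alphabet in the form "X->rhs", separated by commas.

A->B, B->CC, C->CAC

  step 3 ⇒ step 4: CACBCACCACBCACCACBCACCCCACBCACCACBCACCACBCAC ⇒ CAC·B·CAC·CC·CAC·B·CAC·CAC·B·CAC·CC·CAC·B·CAC·CAC·B·CAC·CC·CAC·B·CAC·CAC·CAC·CAC·B·CAC·CC·CAC·B·CAC·CAC·B·CAC·CC·CAC·B·CAC·CAC·B·CAC·CC·CAC·B·CAC
    A ↦ B
    B ↦ CC
    C ↦ CAC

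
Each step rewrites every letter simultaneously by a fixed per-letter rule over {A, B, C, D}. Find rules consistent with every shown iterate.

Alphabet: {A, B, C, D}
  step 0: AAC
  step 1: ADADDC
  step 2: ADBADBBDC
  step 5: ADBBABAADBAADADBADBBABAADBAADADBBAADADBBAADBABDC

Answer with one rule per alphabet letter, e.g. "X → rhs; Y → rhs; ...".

  step 1 ⇒ step 2: ADADDC ⇒ AD·B·AD·B·B·DC
    A ↦ AD
    C ↦ DC
    D ↦ B
    B ↦ BA  (constrained at step 2)

A->AD, B->BA, C->DC, D->B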